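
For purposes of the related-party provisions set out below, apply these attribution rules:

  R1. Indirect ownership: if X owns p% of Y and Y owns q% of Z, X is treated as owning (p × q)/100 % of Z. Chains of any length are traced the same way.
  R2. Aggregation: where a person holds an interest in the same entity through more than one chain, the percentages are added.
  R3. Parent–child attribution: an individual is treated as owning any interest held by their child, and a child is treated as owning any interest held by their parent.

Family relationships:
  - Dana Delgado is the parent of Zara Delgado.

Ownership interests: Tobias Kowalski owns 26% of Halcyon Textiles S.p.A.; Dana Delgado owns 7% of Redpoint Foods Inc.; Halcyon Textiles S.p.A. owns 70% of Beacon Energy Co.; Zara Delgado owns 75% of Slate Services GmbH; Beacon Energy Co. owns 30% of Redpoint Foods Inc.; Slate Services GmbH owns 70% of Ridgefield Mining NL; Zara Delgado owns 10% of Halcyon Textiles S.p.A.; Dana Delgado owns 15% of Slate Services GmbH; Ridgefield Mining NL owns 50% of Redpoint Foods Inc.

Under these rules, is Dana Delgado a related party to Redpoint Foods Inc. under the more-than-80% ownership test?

No

By parent–child attribution (R3), Dana Delgado is treated as also owning Zara Delgado's interest in Slate Services GmbH, giving 15% + 75% = 90%.
By parent–child attribution (R3), Dana Delgado is treated as owning Zara Delgado's 10% interest in Halcyon Textiles S.p.A.
Chain via Slate Services GmbH → Ridgefield Mining NL (R1): 90% × 70% × 50% = 31.5% of Redpoint Foods Inc.
Direct interest in Redpoint Foods Inc: 7%.
Chain via Halcyon Textiles S.p.A. → Beacon Energy Co. (R1): 10% × 70% × 30% = 2.1% of Redpoint Foods Inc.
Aggregating (R2): 31.5% + 7% + 2.1% = 40.6%.
40.6% does not exceed the 80% threshold, so Dana is not a related party to Redpoint Foods Inc.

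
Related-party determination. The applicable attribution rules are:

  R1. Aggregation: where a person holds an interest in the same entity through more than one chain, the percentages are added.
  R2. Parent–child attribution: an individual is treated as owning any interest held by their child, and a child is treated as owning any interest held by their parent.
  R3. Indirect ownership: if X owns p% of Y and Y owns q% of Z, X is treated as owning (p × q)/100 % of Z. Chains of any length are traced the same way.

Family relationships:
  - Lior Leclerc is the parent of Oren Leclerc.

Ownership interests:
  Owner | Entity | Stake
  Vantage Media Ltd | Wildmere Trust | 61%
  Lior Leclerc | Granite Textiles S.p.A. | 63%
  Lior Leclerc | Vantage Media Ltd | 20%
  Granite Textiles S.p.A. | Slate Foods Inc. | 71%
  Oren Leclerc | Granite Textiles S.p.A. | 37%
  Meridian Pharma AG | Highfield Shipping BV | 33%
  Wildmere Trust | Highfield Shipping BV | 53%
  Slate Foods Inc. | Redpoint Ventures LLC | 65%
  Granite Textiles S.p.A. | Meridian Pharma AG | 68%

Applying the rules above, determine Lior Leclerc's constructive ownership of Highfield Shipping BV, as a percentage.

28.906%

By parent–child attribution (R2), Lior Leclerc is treated as also owning Oren Leclerc's interest in Granite Textiles S.p.A, giving 63% + 37% = 100%.
Chain via Granite Textiles S.p.A. → Meridian Pharma AG (R3): 100% × 68% × 33% = 22.44% of Highfield Shipping BV.
Chain via Vantage Media Ltd → Wildmere Trust (R3): 20% × 61% × 53% = 6.466% of Highfield Shipping BV.
Aggregating (R1): 22.44% + 6.466% = 28.906%.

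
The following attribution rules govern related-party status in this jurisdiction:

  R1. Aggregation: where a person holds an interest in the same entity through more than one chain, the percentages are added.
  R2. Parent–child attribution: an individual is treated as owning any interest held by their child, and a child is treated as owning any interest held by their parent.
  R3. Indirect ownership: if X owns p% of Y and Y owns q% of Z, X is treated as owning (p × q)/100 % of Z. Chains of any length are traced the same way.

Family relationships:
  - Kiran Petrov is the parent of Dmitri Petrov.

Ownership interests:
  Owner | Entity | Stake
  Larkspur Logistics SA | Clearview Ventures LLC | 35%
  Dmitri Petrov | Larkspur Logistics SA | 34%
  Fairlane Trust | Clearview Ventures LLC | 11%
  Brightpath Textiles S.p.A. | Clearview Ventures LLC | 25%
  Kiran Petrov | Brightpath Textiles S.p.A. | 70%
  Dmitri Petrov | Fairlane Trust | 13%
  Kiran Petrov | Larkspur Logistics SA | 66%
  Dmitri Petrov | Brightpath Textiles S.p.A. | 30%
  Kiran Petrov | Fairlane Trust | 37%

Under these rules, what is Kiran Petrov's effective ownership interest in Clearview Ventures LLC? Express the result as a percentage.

By parent–child attribution (R2), Kiran Petrov is treated as also owning Dmitri Petrov's interest in Fairlane Trust, giving 37% + 13% = 50%.
By parent–child attribution (R2), Kiran Petrov is treated as also owning Dmitri Petrov's interest in Larkspur Logistics SA, giving 66% + 34% = 100%.
By parent–child attribution (R2), Kiran Petrov is treated as also owning Dmitri Petrov's interest in Brightpath Textiles S.p.A, giving 70% + 30% = 100%.
Chain via Fairlane Trust (R3): 50% × 11% = 5.5% of Clearview Ventures LLC.
Chain via Larkspur Logistics SA (R3): 100% × 35% = 35% of Clearview Ventures LLC.
Chain via Brightpath Textiles S.p.A. (R3): 100% × 25% = 25% of Clearview Ventures LLC.
Aggregating (R1): 5.5% + 35% + 25% = 65.5%.

65.5%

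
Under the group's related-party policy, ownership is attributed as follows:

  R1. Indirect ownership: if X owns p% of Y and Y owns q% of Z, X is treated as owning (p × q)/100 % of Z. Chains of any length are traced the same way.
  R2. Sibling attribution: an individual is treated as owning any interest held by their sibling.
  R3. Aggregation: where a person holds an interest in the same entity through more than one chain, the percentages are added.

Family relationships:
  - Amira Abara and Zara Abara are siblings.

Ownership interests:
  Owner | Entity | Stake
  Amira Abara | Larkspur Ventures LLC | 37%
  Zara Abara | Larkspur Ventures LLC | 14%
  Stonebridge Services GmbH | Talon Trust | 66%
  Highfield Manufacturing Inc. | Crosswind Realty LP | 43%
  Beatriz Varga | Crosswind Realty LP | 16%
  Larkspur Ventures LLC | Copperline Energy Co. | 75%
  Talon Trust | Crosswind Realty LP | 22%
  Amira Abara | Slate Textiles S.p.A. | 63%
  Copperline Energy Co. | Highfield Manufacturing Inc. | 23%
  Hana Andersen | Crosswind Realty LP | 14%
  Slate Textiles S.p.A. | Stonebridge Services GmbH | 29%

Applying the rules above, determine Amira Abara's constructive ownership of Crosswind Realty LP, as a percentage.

6.435729%

By sibling attribution (R2), Amira Abara is treated as also owning Zara Abara's interest in Larkspur Ventures LLC, giving 37% + 14% = 51%.
Chain via Slate Textiles S.p.A. → Stonebridge Services GmbH → Talon Trust (R1): 63% × 29% × 66% × 22% = 2.652804% of Crosswind Realty LP.
Chain via Larkspur Ventures LLC → Copperline Energy Co. → Highfield Manufacturing Inc. (R1): 51% × 75% × 23% × 43% = 3.782925% of Crosswind Realty LP.
Aggregating (R3): 2.652804% + 3.782925% = 6.435729%.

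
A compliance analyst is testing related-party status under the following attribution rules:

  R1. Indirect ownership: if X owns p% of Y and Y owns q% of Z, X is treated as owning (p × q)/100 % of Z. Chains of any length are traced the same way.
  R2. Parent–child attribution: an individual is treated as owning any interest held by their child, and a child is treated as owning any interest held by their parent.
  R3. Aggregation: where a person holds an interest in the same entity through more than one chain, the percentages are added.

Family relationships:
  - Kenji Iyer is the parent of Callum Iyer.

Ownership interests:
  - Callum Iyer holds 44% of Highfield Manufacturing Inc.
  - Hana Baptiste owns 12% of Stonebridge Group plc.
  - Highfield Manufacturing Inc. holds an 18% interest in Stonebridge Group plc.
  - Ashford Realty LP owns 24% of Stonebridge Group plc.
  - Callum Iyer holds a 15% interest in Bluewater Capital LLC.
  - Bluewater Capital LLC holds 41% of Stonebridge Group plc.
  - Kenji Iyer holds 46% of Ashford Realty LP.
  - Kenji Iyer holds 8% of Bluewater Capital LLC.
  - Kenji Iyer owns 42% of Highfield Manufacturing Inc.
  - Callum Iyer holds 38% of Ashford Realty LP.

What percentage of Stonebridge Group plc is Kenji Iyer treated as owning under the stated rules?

45.07%

By parent–child attribution (R2), Kenji Iyer is treated as also owning Callum Iyer's interest in Highfield Manufacturing Inc, giving 42% + 44% = 86%.
By parent–child attribution (R2), Kenji Iyer is treated as also owning Callum Iyer's interest in Bluewater Capital LLC, giving 8% + 15% = 23%.
By parent–child attribution (R2), Kenji Iyer is treated as also owning Callum Iyer's interest in Ashford Realty LP, giving 46% + 38% = 84%.
Chain via Highfield Manufacturing Inc. (R1): 86% × 18% = 15.48% of Stonebridge Group plc.
Chain via Bluewater Capital LLC (R1): 23% × 41% = 9.43% of Stonebridge Group plc.
Chain via Ashford Realty LP (R1): 84% × 24% = 20.16% of Stonebridge Group plc.
Aggregating (R3): 15.48% + 9.43% + 20.16% = 45.07%.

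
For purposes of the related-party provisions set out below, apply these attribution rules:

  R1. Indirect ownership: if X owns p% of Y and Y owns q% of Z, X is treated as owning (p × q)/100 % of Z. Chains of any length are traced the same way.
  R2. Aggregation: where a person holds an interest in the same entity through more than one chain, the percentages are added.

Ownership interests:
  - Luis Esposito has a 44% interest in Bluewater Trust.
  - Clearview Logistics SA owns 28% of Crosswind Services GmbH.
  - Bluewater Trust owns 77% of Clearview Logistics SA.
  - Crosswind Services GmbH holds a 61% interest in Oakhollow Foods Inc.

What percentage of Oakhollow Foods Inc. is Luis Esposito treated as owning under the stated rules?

Chain via Bluewater Trust → Clearview Logistics SA → Crosswind Services GmbH (R1): 44% × 77% × 28% × 61% = 5.786704% of Oakhollow Foods Inc.

5.786704%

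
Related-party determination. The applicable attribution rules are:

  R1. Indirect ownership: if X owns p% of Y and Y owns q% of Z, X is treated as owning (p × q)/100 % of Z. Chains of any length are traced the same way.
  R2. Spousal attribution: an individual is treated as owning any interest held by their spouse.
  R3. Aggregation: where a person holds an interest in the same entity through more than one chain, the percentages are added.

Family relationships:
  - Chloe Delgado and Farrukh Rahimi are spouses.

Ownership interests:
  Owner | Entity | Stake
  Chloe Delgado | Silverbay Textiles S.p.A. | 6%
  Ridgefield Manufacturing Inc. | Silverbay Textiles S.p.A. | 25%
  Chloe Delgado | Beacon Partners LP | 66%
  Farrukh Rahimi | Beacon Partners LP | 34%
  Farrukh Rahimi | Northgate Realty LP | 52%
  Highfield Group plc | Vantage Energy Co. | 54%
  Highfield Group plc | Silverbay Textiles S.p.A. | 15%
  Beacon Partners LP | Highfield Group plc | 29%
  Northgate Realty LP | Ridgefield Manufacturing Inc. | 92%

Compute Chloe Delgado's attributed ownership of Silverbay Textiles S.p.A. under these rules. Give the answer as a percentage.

By spousal attribution (R2), Chloe Delgado is treated as also owning Farrukh Rahimi's interest in Beacon Partners LP, giving 66% + 34% = 100%.
By spousal attribution (R2), Chloe Delgado is treated as owning Farrukh Rahimi's 52% interest in Northgate Realty LP.
Chain via Beacon Partners LP → Highfield Group plc (R1): 100% × 29% × 15% = 4.35% of Silverbay Textiles S.p.A.
Direct interest in Silverbay Textiles S.p.A: 6%.
Chain via Northgate Realty LP → Ridgefield Manufacturing Inc. (R1): 52% × 92% × 25% = 11.96% of Silverbay Textiles S.p.A.
Aggregating (R3): 4.35% + 6% + 11.96% = 22.31%.

22.31%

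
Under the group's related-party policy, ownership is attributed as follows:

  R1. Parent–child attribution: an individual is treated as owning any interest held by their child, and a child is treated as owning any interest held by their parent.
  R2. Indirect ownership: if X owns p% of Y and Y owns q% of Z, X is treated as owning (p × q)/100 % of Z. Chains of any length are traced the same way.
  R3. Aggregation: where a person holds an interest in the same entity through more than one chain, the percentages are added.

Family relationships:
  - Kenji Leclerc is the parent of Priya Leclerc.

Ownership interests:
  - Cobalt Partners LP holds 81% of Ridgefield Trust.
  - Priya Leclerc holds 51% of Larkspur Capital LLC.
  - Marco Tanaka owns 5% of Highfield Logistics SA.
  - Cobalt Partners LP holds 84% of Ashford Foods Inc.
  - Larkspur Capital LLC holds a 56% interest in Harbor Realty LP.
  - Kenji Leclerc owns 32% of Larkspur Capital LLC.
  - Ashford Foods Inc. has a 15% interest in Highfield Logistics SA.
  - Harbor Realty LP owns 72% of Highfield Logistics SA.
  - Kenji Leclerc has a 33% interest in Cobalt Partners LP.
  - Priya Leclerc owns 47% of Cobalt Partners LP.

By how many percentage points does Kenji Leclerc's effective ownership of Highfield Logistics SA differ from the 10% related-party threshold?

33.5456

By parent–child attribution (R1), Kenji Leclerc is treated as also owning Priya Leclerc's interest in Larkspur Capital LLC, giving 32% + 51% = 83%.
By parent–child attribution (R1), Kenji Leclerc is treated as also owning Priya Leclerc's interest in Cobalt Partners LP, giving 33% + 47% = 80%.
Chain via Larkspur Capital LLC → Harbor Realty LP (R2): 83% × 56% × 72% = 33.4656% of Highfield Logistics SA.
Chain via Cobalt Partners LP → Ashford Foods Inc. (R2): 80% × 84% × 15% = 10.08% of Highfield Logistics SA.
Aggregating (R3): 33.4656% + 10.08% = 43.5456%.
43.5456% exceeds the 10% threshold by 33.5456 percentage points.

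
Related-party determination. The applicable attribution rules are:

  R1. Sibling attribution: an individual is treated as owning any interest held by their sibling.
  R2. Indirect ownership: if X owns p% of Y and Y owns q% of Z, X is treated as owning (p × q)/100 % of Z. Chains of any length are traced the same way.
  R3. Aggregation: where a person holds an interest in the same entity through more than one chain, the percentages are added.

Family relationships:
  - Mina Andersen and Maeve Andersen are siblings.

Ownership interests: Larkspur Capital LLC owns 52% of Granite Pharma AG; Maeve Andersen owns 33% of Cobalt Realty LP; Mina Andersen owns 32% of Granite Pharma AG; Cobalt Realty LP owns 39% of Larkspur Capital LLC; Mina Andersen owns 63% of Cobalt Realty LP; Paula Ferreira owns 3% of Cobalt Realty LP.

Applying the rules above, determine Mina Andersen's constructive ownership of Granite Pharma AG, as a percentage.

By sibling attribution (R1), Mina Andersen is treated as also owning Maeve Andersen's interest in Cobalt Realty LP, giving 63% + 33% = 96%.
Chain via Cobalt Realty LP → Larkspur Capital LLC (R2): 96% × 39% × 52% = 19.4688% of Granite Pharma AG.
Direct interest in Granite Pharma AG: 32%.
Aggregating (R3): 19.4688% + 32% = 51.4688%.

51.4688%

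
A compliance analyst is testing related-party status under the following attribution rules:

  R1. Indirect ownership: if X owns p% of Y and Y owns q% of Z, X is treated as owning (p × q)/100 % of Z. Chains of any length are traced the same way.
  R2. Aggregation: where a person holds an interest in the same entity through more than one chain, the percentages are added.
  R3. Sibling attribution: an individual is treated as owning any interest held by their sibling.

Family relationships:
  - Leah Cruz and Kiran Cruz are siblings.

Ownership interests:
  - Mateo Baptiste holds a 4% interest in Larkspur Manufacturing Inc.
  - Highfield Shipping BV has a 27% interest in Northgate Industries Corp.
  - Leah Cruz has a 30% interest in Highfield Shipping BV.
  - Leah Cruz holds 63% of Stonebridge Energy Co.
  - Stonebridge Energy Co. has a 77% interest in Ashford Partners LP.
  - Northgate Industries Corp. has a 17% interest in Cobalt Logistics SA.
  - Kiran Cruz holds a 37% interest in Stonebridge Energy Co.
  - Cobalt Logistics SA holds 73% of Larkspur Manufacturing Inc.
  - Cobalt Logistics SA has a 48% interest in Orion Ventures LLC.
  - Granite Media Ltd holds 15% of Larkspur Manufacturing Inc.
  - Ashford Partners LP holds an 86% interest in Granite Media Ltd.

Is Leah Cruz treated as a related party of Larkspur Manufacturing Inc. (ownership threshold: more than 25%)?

By sibling attribution (R3), Leah Cruz is treated as also owning Kiran Cruz's interest in Stonebridge Energy Co, giving 63% + 37% = 100%.
Chain via Highfield Shipping BV → Northgate Industries Corp. → Cobalt Logistics SA (R1): 30% × 27% × 17% × 73% = 1.00521% of Larkspur Manufacturing Inc.
Chain via Stonebridge Energy Co. → Ashford Partners LP → Granite Media Ltd (R1): 100% × 77% × 86% × 15% = 9.933% of Larkspur Manufacturing Inc.
Aggregating (R2): 1.00521% + 9.933% = 10.93821%.
10.93821% does not exceed the 25% threshold, so Leah is not a related party to Larkspur Manufacturing Inc.

No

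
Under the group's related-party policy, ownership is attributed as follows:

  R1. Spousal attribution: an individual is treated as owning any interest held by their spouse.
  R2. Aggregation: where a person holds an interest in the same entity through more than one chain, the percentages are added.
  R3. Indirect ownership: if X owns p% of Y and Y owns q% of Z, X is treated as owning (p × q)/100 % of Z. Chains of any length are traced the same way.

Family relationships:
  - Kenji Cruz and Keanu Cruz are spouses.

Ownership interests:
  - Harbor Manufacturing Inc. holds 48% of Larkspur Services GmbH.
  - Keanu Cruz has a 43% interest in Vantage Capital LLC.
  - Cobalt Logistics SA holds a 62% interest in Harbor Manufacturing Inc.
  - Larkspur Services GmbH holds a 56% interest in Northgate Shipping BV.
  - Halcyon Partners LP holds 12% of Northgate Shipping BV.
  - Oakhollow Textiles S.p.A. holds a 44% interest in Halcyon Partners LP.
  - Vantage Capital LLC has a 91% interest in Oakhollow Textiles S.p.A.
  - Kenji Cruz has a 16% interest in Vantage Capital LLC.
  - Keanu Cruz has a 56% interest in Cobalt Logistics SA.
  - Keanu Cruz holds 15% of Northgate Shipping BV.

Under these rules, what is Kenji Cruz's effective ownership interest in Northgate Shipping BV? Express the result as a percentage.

By spousal attribution (R1), Kenji Cruz is treated as also owning Keanu Cruz's interest in Vantage Capital LLC, giving 16% + 43% = 59%.
By spousal attribution (R1), Kenji Cruz is treated as owning Keanu Cruz's 56% interest in Cobalt Logistics SA.
By spousal attribution (R1), Kenji Cruz is treated as owning Keanu Cruz's 15% interest in Northgate Shipping BV.
Chain via Vantage Capital LLC → Oakhollow Textiles S.p.A. → Halcyon Partners LP (R3): 59% × 91% × 44% × 12% = 2.834832% of Northgate Shipping BV.
Chain via Cobalt Logistics SA → Harbor Manufacturing Inc. → Larkspur Services GmbH (R3): 56% × 62% × 48% × 56% = 9.332736% of Northgate Shipping BV.
Direct interest in Northgate Shipping BV: 15%.
Aggregating (R2): 2.834832% + 9.332736% + 15% = 27.167568%.

27.167568%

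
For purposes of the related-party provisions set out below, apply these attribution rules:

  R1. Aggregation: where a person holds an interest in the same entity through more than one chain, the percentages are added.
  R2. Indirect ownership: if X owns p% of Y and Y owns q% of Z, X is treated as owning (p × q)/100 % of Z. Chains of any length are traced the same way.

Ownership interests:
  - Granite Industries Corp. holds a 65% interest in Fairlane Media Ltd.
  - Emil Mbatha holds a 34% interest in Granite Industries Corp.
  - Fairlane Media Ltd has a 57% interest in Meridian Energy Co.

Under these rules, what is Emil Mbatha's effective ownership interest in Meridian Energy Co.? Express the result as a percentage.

Chain via Granite Industries Corp. → Fairlane Media Ltd (R2): 34% × 65% × 57% = 12.597% of Meridian Energy Co.

12.597%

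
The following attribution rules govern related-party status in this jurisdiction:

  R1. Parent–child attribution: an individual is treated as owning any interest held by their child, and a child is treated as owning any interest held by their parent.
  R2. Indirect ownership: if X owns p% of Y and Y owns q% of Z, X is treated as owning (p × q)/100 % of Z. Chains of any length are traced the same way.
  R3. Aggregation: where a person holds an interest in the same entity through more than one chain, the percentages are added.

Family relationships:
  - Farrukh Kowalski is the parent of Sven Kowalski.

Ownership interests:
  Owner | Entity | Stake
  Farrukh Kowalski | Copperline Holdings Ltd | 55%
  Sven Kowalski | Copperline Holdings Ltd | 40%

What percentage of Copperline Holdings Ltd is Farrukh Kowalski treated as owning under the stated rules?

95%

By parent–child attribution (R1), Farrukh Kowalski is treated as also owning Sven Kowalski's interest in Copperline Holdings Ltd, giving 55% + 40% = 95%.
Direct interest in Copperline Holdings Ltd: 95%.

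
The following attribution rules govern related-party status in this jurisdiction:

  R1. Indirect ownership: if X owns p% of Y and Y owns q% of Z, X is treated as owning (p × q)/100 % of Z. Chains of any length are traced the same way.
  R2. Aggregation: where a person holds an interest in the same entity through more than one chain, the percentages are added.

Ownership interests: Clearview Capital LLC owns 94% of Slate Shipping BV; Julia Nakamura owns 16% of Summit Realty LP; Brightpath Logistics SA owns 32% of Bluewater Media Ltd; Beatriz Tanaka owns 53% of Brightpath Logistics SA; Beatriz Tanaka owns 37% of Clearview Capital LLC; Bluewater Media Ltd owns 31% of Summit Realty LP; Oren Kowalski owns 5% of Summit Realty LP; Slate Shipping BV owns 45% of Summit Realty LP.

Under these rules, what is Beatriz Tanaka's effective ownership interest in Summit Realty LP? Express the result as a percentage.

Chain via Clearview Capital LLC → Slate Shipping BV (R1): 37% × 94% × 45% = 15.651% of Summit Realty LP.
Chain via Brightpath Logistics SA → Bluewater Media Ltd (R1): 53% × 32% × 31% = 5.2576% of Summit Realty LP.
Aggregating (R2): 15.651% + 5.2576% = 20.9086%.

20.9086%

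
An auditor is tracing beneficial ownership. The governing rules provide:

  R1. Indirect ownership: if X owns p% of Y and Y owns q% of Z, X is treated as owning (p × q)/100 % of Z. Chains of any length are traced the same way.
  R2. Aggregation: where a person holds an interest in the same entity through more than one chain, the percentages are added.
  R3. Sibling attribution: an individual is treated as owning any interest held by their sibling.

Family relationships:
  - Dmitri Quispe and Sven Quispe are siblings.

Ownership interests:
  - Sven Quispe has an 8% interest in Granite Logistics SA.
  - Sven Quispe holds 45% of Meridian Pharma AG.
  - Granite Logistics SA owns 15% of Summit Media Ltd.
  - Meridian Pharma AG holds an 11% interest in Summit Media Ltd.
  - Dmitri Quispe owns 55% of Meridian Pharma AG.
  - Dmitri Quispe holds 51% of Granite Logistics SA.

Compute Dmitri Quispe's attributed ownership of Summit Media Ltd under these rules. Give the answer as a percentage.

By sibling attribution (R3), Dmitri Quispe is treated as also owning Sven Quispe's interest in Meridian Pharma AG, giving 55% + 45% = 100%.
By sibling attribution (R3), Dmitri Quispe is treated as also owning Sven Quispe's interest in Granite Logistics SA, giving 51% + 8% = 59%.
Chain via Meridian Pharma AG (R1): 100% × 11% = 11% of Summit Media Ltd.
Chain via Granite Logistics SA (R1): 59% × 15% = 8.85% of Summit Media Ltd.
Aggregating (R2): 11% + 8.85% = 19.85%.

19.85%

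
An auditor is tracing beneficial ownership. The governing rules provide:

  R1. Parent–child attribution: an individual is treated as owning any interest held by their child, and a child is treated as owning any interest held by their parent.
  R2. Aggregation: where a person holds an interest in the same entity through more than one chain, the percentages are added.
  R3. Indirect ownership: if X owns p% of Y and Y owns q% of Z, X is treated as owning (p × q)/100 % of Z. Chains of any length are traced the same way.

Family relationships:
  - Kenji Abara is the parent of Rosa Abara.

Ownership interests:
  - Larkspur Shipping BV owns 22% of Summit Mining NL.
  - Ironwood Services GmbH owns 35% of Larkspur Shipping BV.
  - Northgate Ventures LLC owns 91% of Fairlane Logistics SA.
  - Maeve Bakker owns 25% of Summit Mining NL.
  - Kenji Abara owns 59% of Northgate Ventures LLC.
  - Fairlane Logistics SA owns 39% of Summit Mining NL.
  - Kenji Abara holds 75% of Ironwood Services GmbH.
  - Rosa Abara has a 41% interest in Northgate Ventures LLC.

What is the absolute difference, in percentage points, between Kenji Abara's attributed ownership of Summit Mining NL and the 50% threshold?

8.735

By parent–child attribution (R1), Kenji Abara is treated as also owning Rosa Abara's interest in Northgate Ventures LLC, giving 59% + 41% = 100%.
Chain via Ironwood Services GmbH → Larkspur Shipping BV (R3): 75% × 35% × 22% = 5.775% of Summit Mining NL.
Chain via Northgate Ventures LLC → Fairlane Logistics SA (R3): 100% × 91% × 39% = 35.49% of Summit Mining NL.
Aggregating (R2): 5.775% + 35.49% = 41.265%.
41.265% falls short of the 50% threshold by 8.735 percentage points.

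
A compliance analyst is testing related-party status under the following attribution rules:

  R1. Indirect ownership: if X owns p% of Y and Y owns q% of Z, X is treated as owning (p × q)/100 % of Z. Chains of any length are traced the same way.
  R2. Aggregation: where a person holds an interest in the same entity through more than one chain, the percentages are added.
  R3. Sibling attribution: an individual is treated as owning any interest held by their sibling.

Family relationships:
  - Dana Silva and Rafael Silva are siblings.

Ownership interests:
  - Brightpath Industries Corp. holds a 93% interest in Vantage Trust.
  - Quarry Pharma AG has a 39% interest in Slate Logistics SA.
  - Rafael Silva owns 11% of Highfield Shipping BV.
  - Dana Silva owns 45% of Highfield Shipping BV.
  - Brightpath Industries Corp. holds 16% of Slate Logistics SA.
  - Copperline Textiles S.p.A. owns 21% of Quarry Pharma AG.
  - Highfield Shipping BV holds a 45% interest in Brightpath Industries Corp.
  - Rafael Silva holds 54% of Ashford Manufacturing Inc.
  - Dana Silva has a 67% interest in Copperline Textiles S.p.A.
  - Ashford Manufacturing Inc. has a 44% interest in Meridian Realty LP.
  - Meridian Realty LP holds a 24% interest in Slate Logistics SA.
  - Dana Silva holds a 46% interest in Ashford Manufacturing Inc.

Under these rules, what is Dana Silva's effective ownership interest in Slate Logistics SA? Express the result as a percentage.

By sibling attribution (R3), Dana Silva is treated as also owning Rafael Silva's interest in Highfield Shipping BV, giving 45% + 11% = 56%.
By sibling attribution (R3), Dana Silva is treated as also owning Rafael Silva's interest in Ashford Manufacturing Inc, giving 46% + 54% = 100%.
Chain via Highfield Shipping BV → Brightpath Industries Corp. (R1): 56% × 45% × 16% = 4.032% of Slate Logistics SA.
Chain via Copperline Textiles S.p.A. → Quarry Pharma AG (R1): 67% × 21% × 39% = 5.4873% of Slate Logistics SA.
Chain via Ashford Manufacturing Inc. → Meridian Realty LP (R1): 100% × 44% × 24% = 10.56% of Slate Logistics SA.
Aggregating (R2): 4.032% + 5.4873% + 10.56% = 20.0793%.

20.0793%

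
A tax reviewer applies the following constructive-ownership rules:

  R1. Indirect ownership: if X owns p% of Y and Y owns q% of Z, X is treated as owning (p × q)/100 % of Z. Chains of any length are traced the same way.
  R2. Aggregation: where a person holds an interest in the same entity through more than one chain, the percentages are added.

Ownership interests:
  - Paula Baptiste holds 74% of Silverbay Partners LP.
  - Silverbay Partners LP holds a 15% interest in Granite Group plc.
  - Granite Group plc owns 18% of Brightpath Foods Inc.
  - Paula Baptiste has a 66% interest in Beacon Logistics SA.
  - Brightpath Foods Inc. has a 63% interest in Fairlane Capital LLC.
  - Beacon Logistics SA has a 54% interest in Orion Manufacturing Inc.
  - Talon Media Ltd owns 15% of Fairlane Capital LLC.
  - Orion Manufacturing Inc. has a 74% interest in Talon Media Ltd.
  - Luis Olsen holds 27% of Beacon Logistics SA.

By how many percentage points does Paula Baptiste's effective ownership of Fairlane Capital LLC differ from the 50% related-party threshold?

Chain via Beacon Logistics SA → Orion Manufacturing Inc. → Talon Media Ltd (R1): 66% × 54% × 74% × 15% = 3.95604% of Fairlane Capital LLC.
Chain via Silverbay Partners LP → Granite Group plc → Brightpath Foods Inc. (R1): 74% × 15% × 18% × 63% = 1.25874% of Fairlane Capital LLC.
Aggregating (R2): 3.95604% + 1.25874% = 5.21478%.
5.21478% falls short of the 50% threshold by 44.78522 percentage points.

44.78522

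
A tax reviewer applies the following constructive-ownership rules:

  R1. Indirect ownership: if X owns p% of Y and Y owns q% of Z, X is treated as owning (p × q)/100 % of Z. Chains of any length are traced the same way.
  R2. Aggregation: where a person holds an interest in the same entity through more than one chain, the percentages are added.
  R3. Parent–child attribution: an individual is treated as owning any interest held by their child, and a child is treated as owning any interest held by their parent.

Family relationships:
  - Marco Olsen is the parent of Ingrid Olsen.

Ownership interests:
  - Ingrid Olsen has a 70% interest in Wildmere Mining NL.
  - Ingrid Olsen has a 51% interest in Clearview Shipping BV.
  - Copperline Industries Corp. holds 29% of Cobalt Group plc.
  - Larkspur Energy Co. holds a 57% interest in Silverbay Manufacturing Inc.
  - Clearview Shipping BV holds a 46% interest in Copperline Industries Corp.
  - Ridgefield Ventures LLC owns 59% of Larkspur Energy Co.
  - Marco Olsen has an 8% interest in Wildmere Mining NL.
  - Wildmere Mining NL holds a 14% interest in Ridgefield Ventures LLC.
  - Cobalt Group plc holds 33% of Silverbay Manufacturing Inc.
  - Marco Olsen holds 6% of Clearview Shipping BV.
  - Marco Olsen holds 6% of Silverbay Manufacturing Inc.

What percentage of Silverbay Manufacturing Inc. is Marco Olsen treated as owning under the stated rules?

12.18165%

By parent–child attribution (R3), Marco Olsen is treated as also owning Ingrid Olsen's interest in Wildmere Mining NL, giving 8% + 70% = 78%.
By parent–child attribution (R3), Marco Olsen is treated as also owning Ingrid Olsen's interest in Clearview Shipping BV, giving 6% + 51% = 57%.
Chain via Wildmere Mining NL → Ridgefield Ventures LLC → Larkspur Energy Co. (R1): 78% × 14% × 59% × 57% = 3.672396% of Silverbay Manufacturing Inc.
Chain via Clearview Shipping BV → Copperline Industries Corp. → Cobalt Group plc (R1): 57% × 46% × 29% × 33% = 2.509254% of Silverbay Manufacturing Inc.
Direct interest in Silverbay Manufacturing Inc: 6%.
Aggregating (R2): 3.672396% + 2.509254% + 6% = 12.18165%.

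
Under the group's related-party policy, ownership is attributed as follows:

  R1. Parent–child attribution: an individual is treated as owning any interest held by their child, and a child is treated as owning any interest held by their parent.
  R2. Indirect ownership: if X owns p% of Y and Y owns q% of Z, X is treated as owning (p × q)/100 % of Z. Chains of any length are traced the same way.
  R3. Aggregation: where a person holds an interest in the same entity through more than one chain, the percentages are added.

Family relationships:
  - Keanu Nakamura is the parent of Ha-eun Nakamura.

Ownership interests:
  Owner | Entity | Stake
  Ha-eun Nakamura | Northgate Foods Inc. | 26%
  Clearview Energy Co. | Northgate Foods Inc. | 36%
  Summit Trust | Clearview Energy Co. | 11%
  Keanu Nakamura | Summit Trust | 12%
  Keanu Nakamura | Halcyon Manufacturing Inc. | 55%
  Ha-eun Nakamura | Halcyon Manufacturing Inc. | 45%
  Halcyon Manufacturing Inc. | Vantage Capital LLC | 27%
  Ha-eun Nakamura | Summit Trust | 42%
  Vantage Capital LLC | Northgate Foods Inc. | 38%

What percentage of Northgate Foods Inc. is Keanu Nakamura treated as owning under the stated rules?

38.3984%

By parent–child attribution (R1), Keanu Nakamura is treated as also owning Ha-eun Nakamura's interest in Halcyon Manufacturing Inc, giving 55% + 45% = 100%.
By parent–child attribution (R1), Keanu Nakamura is treated as also owning Ha-eun Nakamura's interest in Summit Trust, giving 12% + 42% = 54%.
By parent–child attribution (R1), Keanu Nakamura is treated as owning Ha-eun Nakamura's 26% interest in Northgate Foods Inc.
Chain via Halcyon Manufacturing Inc. → Vantage Capital LLC (R2): 100% × 27% × 38% = 10.26% of Northgate Foods Inc.
Chain via Summit Trust → Clearview Energy Co. (R2): 54% × 11% × 36% = 2.1384% of Northgate Foods Inc.
Direct interest in Northgate Foods Inc: 26%.
Aggregating (R3): 10.26% + 2.1384% + 26% = 38.3984%.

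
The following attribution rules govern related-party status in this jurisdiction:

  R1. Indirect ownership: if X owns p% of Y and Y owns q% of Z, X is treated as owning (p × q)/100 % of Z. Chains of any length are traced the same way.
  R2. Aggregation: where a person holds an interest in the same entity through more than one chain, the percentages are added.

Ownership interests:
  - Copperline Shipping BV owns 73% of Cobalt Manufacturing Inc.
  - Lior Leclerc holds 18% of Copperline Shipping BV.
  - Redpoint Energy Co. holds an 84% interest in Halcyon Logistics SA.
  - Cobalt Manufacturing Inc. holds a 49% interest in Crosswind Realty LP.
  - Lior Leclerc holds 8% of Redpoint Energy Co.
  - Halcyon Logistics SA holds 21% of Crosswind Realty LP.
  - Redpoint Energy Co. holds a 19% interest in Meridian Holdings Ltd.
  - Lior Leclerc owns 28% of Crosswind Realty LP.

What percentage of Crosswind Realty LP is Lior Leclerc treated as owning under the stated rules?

35.8498%

Chain via Redpoint Energy Co. → Halcyon Logistics SA (R1): 8% × 84% × 21% = 1.4112% of Crosswind Realty LP.
Chain via Copperline Shipping BV → Cobalt Manufacturing Inc. (R1): 18% × 73% × 49% = 6.4386% of Crosswind Realty LP.
Direct interest in Crosswind Realty LP: 28%.
Aggregating (R2): 1.4112% + 6.4386% + 28% = 35.8498%.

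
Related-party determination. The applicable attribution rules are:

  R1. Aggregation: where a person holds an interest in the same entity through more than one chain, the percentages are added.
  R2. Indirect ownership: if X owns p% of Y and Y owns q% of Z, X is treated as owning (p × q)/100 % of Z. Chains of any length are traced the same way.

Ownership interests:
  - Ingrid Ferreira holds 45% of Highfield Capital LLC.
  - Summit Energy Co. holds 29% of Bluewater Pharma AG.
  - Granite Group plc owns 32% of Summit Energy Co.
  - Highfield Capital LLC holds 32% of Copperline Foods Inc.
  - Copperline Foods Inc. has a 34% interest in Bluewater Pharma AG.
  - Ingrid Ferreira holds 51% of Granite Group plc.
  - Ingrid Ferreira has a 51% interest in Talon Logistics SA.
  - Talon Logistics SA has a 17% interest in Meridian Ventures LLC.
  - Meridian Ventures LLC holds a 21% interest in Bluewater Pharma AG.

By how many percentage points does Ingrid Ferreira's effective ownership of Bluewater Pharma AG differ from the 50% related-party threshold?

38.5505

Chain via Granite Group plc → Summit Energy Co. (R2): 51% × 32% × 29% = 4.7328% of Bluewater Pharma AG.
Chain via Highfield Capital LLC → Copperline Foods Inc. (R2): 45% × 32% × 34% = 4.896% of Bluewater Pharma AG.
Chain via Talon Logistics SA → Meridian Ventures LLC (R2): 51% × 17% × 21% = 1.8207% of Bluewater Pharma AG.
Aggregating (R1): 4.7328% + 4.896% + 1.8207% = 11.4495%.
11.4495% falls short of the 50% threshold by 38.5505 percentage points.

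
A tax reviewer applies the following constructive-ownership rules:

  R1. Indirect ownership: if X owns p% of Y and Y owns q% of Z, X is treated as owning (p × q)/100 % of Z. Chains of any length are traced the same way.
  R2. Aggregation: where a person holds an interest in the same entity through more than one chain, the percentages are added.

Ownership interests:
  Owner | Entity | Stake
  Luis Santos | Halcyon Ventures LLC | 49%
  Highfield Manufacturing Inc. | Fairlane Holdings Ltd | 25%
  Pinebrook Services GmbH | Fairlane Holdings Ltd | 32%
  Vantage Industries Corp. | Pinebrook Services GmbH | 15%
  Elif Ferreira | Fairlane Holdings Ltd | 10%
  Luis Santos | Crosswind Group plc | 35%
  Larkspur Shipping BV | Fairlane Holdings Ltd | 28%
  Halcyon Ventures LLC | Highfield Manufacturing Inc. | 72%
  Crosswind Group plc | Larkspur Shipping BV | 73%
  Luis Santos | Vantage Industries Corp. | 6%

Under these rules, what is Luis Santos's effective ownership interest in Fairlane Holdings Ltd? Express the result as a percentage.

16.262%

Chain via Crosswind Group plc → Larkspur Shipping BV (R1): 35% × 73% × 28% = 7.154% of Fairlane Holdings Ltd.
Chain via Halcyon Ventures LLC → Highfield Manufacturing Inc. (R1): 49% × 72% × 25% = 8.82% of Fairlane Holdings Ltd.
Chain via Vantage Industries Corp. → Pinebrook Services GmbH (R1): 6% × 15% × 32% = 0.288% of Fairlane Holdings Ltd.
Aggregating (R2): 7.154% + 8.82% + 0.288% = 16.262%.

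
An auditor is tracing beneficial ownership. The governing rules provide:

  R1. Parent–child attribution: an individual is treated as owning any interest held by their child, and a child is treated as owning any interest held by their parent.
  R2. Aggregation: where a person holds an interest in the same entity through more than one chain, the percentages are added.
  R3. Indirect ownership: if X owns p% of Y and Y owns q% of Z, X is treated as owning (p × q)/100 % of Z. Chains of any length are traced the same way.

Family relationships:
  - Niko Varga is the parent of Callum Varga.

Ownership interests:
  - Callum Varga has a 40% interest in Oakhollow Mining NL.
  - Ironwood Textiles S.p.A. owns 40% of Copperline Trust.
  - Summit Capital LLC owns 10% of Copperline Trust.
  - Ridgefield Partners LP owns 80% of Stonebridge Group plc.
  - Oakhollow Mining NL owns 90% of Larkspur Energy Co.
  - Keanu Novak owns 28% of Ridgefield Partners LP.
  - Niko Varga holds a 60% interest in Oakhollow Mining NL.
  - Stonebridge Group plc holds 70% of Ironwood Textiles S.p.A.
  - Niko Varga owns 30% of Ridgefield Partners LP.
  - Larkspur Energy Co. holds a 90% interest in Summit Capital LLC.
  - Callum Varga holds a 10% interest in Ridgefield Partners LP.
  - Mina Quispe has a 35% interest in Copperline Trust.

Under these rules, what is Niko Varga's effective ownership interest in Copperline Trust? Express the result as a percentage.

17.06%

By parent–child attribution (R1), Niko Varga is treated as also owning Callum Varga's interest in Ridgefield Partners LP, giving 30% + 10% = 40%.
By parent–child attribution (R1), Niko Varga is treated as also owning Callum Varga's interest in Oakhollow Mining NL, giving 60% + 40% = 100%.
Chain via Ridgefield Partners LP → Stonebridge Group plc → Ironwood Textiles S.p.A. (R3): 40% × 80% × 70% × 40% = 8.96% of Copperline Trust.
Chain via Oakhollow Mining NL → Larkspur Energy Co. → Summit Capital LLC (R3): 100% × 90% × 90% × 10% = 8.1% of Copperline Trust.
Aggregating (R2): 8.96% + 8.1% = 17.06%.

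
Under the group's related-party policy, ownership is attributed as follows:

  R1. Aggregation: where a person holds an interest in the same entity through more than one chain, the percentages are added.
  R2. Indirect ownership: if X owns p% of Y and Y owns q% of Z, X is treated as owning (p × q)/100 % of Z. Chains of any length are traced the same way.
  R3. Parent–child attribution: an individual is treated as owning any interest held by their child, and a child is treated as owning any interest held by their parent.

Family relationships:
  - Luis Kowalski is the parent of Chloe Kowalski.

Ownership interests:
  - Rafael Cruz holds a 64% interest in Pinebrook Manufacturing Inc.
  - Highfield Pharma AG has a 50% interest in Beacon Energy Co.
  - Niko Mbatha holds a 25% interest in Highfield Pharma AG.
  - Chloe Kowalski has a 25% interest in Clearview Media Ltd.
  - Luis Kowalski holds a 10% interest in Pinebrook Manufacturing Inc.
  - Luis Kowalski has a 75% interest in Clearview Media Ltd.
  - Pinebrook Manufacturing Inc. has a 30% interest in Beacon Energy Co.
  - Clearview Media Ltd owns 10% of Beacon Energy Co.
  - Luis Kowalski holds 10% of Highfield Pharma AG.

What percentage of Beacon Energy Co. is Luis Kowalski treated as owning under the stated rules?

By parent–child attribution (R3), Luis Kowalski is treated as also owning Chloe Kowalski's interest in Clearview Media Ltd, giving 75% + 25% = 100%.
Chain via Clearview Media Ltd (R2): 100% × 10% = 10% of Beacon Energy Co.
Chain via Pinebrook Manufacturing Inc. (R2): 10% × 30% = 3% of Beacon Energy Co.
Chain via Highfield Pharma AG (R2): 10% × 50% = 5% of Beacon Energy Co.
Aggregating (R1): 10% + 3% + 5% = 18%.

18%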